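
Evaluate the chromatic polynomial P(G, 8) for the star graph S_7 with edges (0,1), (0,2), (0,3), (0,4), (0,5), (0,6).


P(tree, k) = k * (k-1)^(6) for any tree on 7 vertices.
P(8) = 8 * 7^6 = 8 * 117649 = 941192.

941192


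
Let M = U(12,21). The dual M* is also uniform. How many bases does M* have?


The dual of U(r,n) is U(n-r, n) = U(9,21).
Bases of U(9,21) are all (9)-element subsets.
|B(M*)| = (21 choose 9) = 293930.

293930


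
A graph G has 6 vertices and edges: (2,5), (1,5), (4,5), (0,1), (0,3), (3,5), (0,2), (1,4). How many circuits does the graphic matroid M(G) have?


A circuit in a graphic matroid = edge set of a simple cycle.
G has 6 vertices and 8 edges.
Enumerating all minimal edge subsets forming cycles...
Total circuits found: 6.

6


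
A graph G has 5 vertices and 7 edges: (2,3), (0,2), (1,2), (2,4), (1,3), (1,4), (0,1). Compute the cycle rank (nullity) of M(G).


Cycle rank (nullity) = |E| - r(M) = |E| - (|V| - c).
|E| = 7, |V| = 5, c = 1.
Nullity = 7 - (5 - 1) = 7 - 4 = 3.

3


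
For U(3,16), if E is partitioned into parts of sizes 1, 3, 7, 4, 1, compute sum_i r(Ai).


r(Ai) = min(|Ai|, 3) for each part.
Sum = min(1,3) + min(3,3) + min(7,3) + min(4,3) + min(1,3)
    = 1 + 3 + 3 + 3 + 1
    = 11.

11


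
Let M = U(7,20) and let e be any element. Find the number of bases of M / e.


Contracting e from U(7,20) gives U(6,19).
Bases of U(6,19) = (19 choose 6) = 27132.

27132


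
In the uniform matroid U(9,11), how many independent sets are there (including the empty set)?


Independent sets of U(9,11) are all subsets of size <= 9.
Count = (11 choose 0) + (11 choose 1) + (11 choose 2) + (11 choose 3) + (11 choose 4) + (11 choose 5) + (11 choose 6) + (11 choose 7) + (11 choose 8) + (11 choose 9)
     = 1 + 11 + 55 + 165 + 330 + 462 + 462 + 330 + 165 + 55
     = 2036.

2036


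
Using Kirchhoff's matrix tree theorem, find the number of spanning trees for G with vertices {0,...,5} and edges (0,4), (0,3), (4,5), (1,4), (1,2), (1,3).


By Kirchhoff's matrix tree theorem, the number of spanning trees equals
the determinant of any cofactor of the Laplacian matrix L.
G has 6 vertices and 6 edges.
Computing the (5 x 5) cofactor determinant gives 4.

4


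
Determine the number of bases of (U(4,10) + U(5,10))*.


(M1+M2)* = M1* + M2*.
M1* = U(6,10), bases: C(10,6) = 210.
M2* = U(5,10), bases: C(10,5) = 252.
|B(M*)| = 210 * 252 = 52920.

52920


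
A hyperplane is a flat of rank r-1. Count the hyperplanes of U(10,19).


Hyperplanes of U(10,19) are flats of rank 9.
In a uniform matroid, these are exactly the (9)-element subsets.
Count = C(19,9) = 19! / (9! * 10!) = 92378.

92378


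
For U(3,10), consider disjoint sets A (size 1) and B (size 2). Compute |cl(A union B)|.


|A union B| = 1 + 2 = 3 (disjoint).
In U(3,10), cl(S) = S if |S| < 3, else cl(S) = E.
Since 3 >= 3, cl(A union B) = E.
|cl(A union B)| = 10.

10


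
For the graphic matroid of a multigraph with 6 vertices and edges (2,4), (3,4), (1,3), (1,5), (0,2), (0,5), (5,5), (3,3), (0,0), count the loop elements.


In a graphic matroid, a loop is a self-loop edge (u,u) with rank 0.
Examining all 9 edges for self-loops...
Self-loops found: (5,5), (3,3), (0,0)
Number of loops = 3.

3


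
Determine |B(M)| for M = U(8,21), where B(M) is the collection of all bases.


Bases of U(8,21) are all 8-element subsets of the 21-element ground set.
Number of bases = C(21,8).
(21 choose 8) = 203490.

203490


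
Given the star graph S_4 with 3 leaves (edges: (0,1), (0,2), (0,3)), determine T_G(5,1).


A star on 4 vertices is a tree with 3 edges.
T(x,y) = x^(3) for any tree.
T(5,1) = 5^3 = 125.

125


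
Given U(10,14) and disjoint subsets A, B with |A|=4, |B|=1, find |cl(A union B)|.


|A union B| = 4 + 1 = 5 (disjoint).
In U(10,14), cl(S) = S if |S| < 10, else cl(S) = E.
Since 5 < 10, cl(A union B) = A union B.
|cl(A union B)| = 5.

5


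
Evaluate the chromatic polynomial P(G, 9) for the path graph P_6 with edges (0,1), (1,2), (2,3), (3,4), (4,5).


P(P_6, k) = k * (k-1)^(5).
P(9) = 9 * 8^5 = 9 * 32768 = 294912.

294912


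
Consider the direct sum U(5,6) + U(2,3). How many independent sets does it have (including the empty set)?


For a direct sum, |I(M1+M2)| = |I(M1)| * |I(M2)|.
|I(U(5,6))| = sum C(6,k) for k=0..5 = 63.
|I(U(2,3))| = sum C(3,k) for k=0..2 = 7.
Total = 63 * 7 = 441.

441


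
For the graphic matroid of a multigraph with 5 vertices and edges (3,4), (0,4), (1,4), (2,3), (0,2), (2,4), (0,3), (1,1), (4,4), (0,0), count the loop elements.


In a graphic matroid, a loop is a self-loop edge (u,u) with rank 0.
Examining all 10 edges for self-loops...
Self-loops found: (1,1), (4,4), (0,0)
Number of loops = 3.

3


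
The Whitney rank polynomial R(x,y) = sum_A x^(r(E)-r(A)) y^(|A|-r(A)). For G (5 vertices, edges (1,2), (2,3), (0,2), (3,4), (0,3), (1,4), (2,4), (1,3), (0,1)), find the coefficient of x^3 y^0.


R(x,y) = sum over A in 2^E of x^(r(E)-r(A)) * y^(|A|-r(A)).
G has 5 vertices, 9 edges. r(E) = 4.
Enumerate all 2^9 = 512 subsets.
Count subsets with r(E)-r(A)=3 and |A|-r(A)=0: 9.

9


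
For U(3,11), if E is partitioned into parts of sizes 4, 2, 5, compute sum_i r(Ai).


r(Ai) = min(|Ai|, 3) for each part.
Sum = min(4,3) + min(2,3) + min(5,3)
    = 3 + 2 + 3
    = 8.

8


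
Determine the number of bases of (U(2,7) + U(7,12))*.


(M1+M2)* = M1* + M2*.
M1* = U(5,7), bases: C(7,5) = 21.
M2* = U(5,12), bases: C(12,5) = 792.
|B(M*)| = 21 * 792 = 16632.

16632


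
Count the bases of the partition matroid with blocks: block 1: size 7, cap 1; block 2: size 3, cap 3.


A basis picks exactly ci elements from block i.
Number of bases = product of C(|Si|, ci).
= C(7,1) * C(3,3)
= 7 * 1
= 7.

7


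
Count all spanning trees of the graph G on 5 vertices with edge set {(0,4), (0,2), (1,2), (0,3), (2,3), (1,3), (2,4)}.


By Kirchhoff's matrix tree theorem, the number of spanning trees equals
the determinant of any cofactor of the Laplacian matrix L.
G has 5 vertices and 7 edges.
Computing the (4 x 4) cofactor determinant gives 21.

21


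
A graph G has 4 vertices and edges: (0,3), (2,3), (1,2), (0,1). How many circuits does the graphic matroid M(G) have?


A circuit in a graphic matroid = edge set of a simple cycle.
G has 4 vertices and 4 edges.
Enumerating all minimal edge subsets forming cycles...
Total circuits found: 1.

1


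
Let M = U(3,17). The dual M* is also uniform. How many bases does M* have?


The dual of U(r,n) is U(n-r, n) = U(14,17).
Bases of U(14,17) are all (14)-element subsets.
|B(M*)| = C(17,14) = 17! / (14! * 3!) = 680.

680


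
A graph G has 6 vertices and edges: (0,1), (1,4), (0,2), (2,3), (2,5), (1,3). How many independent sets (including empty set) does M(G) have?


An independent set in a graphic matroid is an acyclic edge subset.
G has 6 vertices and 6 edges.
Enumerate all 2^6 = 64 subsets, checking for acyclicity.
Total independent sets = 60.

60


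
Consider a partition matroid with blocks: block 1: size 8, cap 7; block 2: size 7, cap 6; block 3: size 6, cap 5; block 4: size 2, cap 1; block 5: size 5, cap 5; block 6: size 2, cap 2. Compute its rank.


Rank of a partition matroid = sum of min(|Si|, ci) for each block.
= min(8,7) + min(7,6) + min(6,5) + min(2,1) + min(5,5) + min(2,2)
= 7 + 6 + 5 + 1 + 5 + 2
= 26.

26


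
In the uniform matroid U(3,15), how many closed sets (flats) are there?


Flats of U(3,15): every subset of size < 3 is a flat, plus E itself.
Count = (15 choose 0) + (15 choose 1) + (15 choose 2) + 1
     = 1 + 15 + 105 + 1
     = 122.

122


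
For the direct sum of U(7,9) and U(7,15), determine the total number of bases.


Bases of a direct sum M1 + M2: |B| = |B(M1)| * |B(M2)|.
|B(U(7,9))| = C(9,7) = 36.
|B(U(7,15))| = C(15,7) = 6435.
Total bases = 36 * 6435 = 231660.

231660


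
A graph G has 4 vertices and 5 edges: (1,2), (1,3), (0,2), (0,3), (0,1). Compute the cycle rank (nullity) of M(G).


Cycle rank (nullity) = |E| - r(M) = |E| - (|V| - c).
|E| = 5, |V| = 4, c = 1.
Nullity = 5 - (4 - 1) = 5 - 3 = 2.

2


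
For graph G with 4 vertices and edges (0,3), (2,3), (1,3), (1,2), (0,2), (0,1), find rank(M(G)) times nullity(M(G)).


r(M) = |V| - c = 4 - 1 = 3.
nullity = |E| - r(M) = 6 - 3 = 3.
Product = 3 * 3 = 9.

9


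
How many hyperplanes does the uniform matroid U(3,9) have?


Hyperplanes of U(3,9) are flats of rank 2.
In a uniform matroid, these are exactly the (2)-element subsets.
Count = C(9,2) = (9 * 8) / (1 * 2) = 36.

36


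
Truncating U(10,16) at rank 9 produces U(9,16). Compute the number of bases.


Truncating U(10,16) to rank 9 gives U(9,16).
Bases of U(9,16) are all 9-element subsets of 16 elements.
Number of bases = (16 choose 9) = 11440.

11440


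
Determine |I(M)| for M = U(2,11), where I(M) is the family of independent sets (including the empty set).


Independent sets of U(2,11) are all subsets of size <= 2.
Count = (11 choose 0) + (11 choose 1) + (11 choose 2)
     = 1 + 11 + 55
     = 67.

67


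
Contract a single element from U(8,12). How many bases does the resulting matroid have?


Contracting e from U(8,12) gives U(7,11).
Bases of U(7,11) = (11 choose 7) = 330.

330


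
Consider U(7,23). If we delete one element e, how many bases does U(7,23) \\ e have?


Deleting e from U(7,23) gives U(7,22) since n > r.
Bases of U(7,22) = (22 choose 7) = 170544.

170544


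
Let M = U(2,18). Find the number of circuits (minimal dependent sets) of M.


In U(2,18), circuits are the (3)-element subsets.
Any set of 3 elements is dependent, and removing any one element gives
an independent set of size 2, so it is a minimal dependent set.
Number of circuits = C(18,3) = 18! / (3! * 15!) = 816.

816


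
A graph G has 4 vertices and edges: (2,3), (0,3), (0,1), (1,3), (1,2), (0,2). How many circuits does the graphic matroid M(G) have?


A circuit in a graphic matroid = edge set of a simple cycle.
G has 4 vertices and 6 edges.
Enumerating all minimal edge subsets forming cycles...
Total circuits found: 7.

7


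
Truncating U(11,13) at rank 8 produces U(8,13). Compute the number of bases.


Truncating U(11,13) to rank 8 gives U(8,13).
Bases of U(8,13) are all 8-element subsets of 13 elements.
Number of bases = C(13,8) = 1287.

1287


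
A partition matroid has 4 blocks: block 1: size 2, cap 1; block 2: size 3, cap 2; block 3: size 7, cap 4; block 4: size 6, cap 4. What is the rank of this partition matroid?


Rank of a partition matroid = sum of min(|Si|, ci) for each block.
= min(2,1) + min(3,2) + min(7,4) + min(6,4)
= 1 + 2 + 4 + 4
= 11.

11


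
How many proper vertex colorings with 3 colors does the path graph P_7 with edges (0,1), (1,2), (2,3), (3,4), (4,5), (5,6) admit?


P(P_7, k) = k * (k-1)^(6).
P(3) = 3 * 2^6 = 3 * 64 = 192.

192


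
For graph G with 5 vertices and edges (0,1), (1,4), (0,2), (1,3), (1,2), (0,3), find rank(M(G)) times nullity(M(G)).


r(M) = |V| - c = 5 - 1 = 4.
nullity = |E| - r(M) = 6 - 4 = 2.
Product = 4 * 2 = 8.

8


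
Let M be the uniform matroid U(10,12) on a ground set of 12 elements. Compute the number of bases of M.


Bases of U(10,12) are all 10-element subsets of the 12-element ground set.
Number of bases = C(12,10).
(12 choose 10) = 66.

66


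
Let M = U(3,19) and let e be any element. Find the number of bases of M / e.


Contracting e from U(3,19) gives U(2,18).
Bases of U(2,18) = C(18,2) = 18! / (2! * 16!) = 153.

153


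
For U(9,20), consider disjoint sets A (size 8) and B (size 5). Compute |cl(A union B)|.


|A union B| = 8 + 5 = 13 (disjoint).
In U(9,20), cl(S) = S if |S| < 9, else cl(S) = E.
Since 13 >= 9, cl(A union B) = E.
|cl(A union B)| = 20.

20


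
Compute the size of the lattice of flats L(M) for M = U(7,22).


Flats of U(7,22): every subset of size < 7 is a flat, plus E itself.
Count = C(22,0) + C(22,1) + C(22,2) + C(22,3) + C(22,4) + C(22,5) + C(22,6) + 1
     = 1 + 22 + 231 + 1540 + 7315 + 26334 + 74613 + 1
     = 110057.

110057


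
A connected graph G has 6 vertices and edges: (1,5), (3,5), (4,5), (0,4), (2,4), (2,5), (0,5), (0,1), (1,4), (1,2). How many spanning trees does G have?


By Kirchhoff's matrix tree theorem, the number of spanning trees equals
the determinant of any cofactor of the Laplacian matrix L.
G has 6 vertices and 10 edges.
Computing the (5 x 5) cofactor determinant gives 75.

75


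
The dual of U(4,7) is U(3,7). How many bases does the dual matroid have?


The dual of U(r,n) is U(n-r, n) = U(3,7).
Bases of U(3,7) are all (3)-element subsets.
|B(M*)| = C(7,3) = 7! / (3! * 4!) = 35.

35


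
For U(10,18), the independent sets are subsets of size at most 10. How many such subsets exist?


Independent sets of U(10,18) are all subsets of size <= 10.
Count = (18 choose 0) + (18 choose 1) + (18 choose 2) + (18 choose 3) + (18 choose 4) + (18 choose 5) + (18 choose 6) + (18 choose 7) + (18 choose 8) + (18 choose 9) + (18 choose 10)
     = 1 + 18 + 153 + 816 + 3060 + 8568 + 18564 + 31824 + 43758 + 48620 + 43758
     = 199140.

199140


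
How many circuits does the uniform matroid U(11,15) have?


In U(11,15), circuits are the (12)-element subsets.
Any set of 12 elements is dependent, and removing any one element gives
an independent set of size 11, so it is a minimal dependent set.
Number of circuits = C(15,12) = 15! / (12! * 3!) = 455.

455


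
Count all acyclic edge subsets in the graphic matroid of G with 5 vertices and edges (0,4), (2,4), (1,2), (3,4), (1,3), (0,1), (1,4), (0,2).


An independent set in a graphic matroid is an acyclic edge subset.
G has 5 vertices and 8 edges.
Enumerate all 2^8 = 256 subsets, checking for acyclicity.
Total independent sets = 128.

128


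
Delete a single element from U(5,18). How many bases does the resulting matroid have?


Deleting e from U(5,18) gives U(5,17) since n > r.
Bases of U(5,17) = C(17,5) = 6188.

6188


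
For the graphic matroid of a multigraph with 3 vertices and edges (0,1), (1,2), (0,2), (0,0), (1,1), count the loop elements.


In a graphic matroid, a loop is a self-loop edge (u,u) with rank 0.
Examining all 5 edges for self-loops...
Self-loops found: (0,0), (1,1)
Number of loops = 2.

2


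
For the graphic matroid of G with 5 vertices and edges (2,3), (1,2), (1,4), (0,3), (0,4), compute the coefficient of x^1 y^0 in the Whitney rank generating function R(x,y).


R(x,y) = sum over A in 2^E of x^(r(E)-r(A)) * y^(|A|-r(A)).
G has 5 vertices, 5 edges. r(E) = 4.
Enumerate all 2^5 = 32 subsets.
Count subsets with r(E)-r(A)=1 and |A|-r(A)=0: 10.

10


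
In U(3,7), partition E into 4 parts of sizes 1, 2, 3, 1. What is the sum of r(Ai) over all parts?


r(Ai) = min(|Ai|, 3) for each part.
Sum = min(1,3) + min(2,3) + min(3,3) + min(1,3)
    = 1 + 2 + 3 + 1
    = 7.

7


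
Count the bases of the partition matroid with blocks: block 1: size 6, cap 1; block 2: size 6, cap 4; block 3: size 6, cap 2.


A basis picks exactly ci elements from block i.
Number of bases = product of C(|Si|, ci).
= C(6,1) * C(6,4) * C(6,2)
= 6 * 15 * 15
= 1350.

1350


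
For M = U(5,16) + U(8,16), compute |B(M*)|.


(M1+M2)* = M1* + M2*.
M1* = U(11,16), bases: C(16,11) = 4368.
M2* = U(8,16), bases: C(16,8) = 12870.
|B(M*)| = 4368 * 12870 = 56216160.

56216160


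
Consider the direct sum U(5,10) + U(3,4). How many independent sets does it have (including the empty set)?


For a direct sum, |I(M1+M2)| = |I(M1)| * |I(M2)|.
|I(U(5,10))| = sum C(10,k) for k=0..5 = 638.
|I(U(3,4))| = sum C(4,k) for k=0..3 = 15.
Total = 638 * 15 = 9570.

9570


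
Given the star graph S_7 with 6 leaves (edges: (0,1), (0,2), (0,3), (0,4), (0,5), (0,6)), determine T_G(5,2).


A star on 7 vertices is a tree with 6 edges.
T(x,y) = x^(6) for any tree.
T(5,2) = 5^6 = 15625.

15625


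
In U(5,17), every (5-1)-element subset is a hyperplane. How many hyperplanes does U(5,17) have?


Hyperplanes of U(5,17) are flats of rank 4.
In a uniform matroid, these are exactly the (4)-element subsets.
Count = (17 choose 4) = 2380.

2380


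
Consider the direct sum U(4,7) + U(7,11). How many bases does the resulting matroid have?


Bases of a direct sum M1 + M2: |B| = |B(M1)| * |B(M2)|.
|B(U(4,7))| = C(7,4) = 35.
|B(U(7,11))| = C(11,7) = 330.
Total bases = 35 * 330 = 11550.

11550


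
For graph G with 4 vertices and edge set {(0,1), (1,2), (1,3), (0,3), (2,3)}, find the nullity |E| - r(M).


Cycle rank (nullity) = |E| - r(M) = |E| - (|V| - c).
|E| = 5, |V| = 4, c = 1.
Nullity = 5 - (4 - 1) = 5 - 3 = 2.

2


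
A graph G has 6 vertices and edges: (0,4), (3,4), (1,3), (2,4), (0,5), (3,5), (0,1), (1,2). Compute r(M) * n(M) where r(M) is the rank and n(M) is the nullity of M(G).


r(M) = |V| - c = 6 - 1 = 5.
nullity = |E| - r(M) = 8 - 5 = 3.
Product = 5 * 3 = 15.

15


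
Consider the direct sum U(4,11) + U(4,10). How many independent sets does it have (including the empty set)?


For a direct sum, |I(M1+M2)| = |I(M1)| * |I(M2)|.
|I(U(4,11))| = sum C(11,k) for k=0..4 = 562.
|I(U(4,10))| = sum C(10,k) for k=0..4 = 386.
Total = 562 * 386 = 216932.

216932


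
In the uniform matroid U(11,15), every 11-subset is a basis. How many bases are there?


Bases of U(11,15) are all 11-element subsets of the 15-element ground set.
Number of bases = C(15,11).
C(15,11) = 1365.

1365


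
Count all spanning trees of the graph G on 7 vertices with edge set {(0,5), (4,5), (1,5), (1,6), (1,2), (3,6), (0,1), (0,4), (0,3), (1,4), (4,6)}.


By Kirchhoff's matrix tree theorem, the number of spanning trees equals
the determinant of any cofactor of the Laplacian matrix L.
G has 7 vertices and 11 edges.
Computing the (6 x 6) cofactor determinant gives 115.

115


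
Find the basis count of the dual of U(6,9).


The dual of U(r,n) is U(n-r, n) = U(3,9).
Bases of U(3,9) are all (3)-element subsets.
|B(M*)| = C(9,3) = 9! / (3! * 6!) = 84.

84


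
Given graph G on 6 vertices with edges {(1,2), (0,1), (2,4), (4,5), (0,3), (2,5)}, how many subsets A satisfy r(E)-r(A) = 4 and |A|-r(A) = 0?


R(x,y) = sum over A in 2^E of x^(r(E)-r(A)) * y^(|A|-r(A)).
G has 6 vertices, 6 edges. r(E) = 5.
Enumerate all 2^6 = 64 subsets.
Count subsets with r(E)-r(A)=4 and |A|-r(A)=0: 6.

6


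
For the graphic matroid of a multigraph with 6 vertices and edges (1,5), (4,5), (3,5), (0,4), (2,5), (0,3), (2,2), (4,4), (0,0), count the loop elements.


In a graphic matroid, a loop is a self-loop edge (u,u) with rank 0.
Examining all 9 edges for self-loops...
Self-loops found: (2,2), (4,4), (0,0)
Number of loops = 3.

3


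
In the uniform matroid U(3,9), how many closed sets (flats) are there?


Flats of U(3,9): every subset of size < 3 is a flat, plus E itself.
Count = C(9,0) + C(9,1) + C(9,2) + 1
     = 1 + 9 + 36 + 1
     = 47.

47


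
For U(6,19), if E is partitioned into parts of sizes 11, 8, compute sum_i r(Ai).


r(Ai) = min(|Ai|, 6) for each part.
Sum = min(11,6) + min(8,6)
    = 6 + 6
    = 12.

12


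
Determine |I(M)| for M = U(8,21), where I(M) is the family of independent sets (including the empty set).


Independent sets of U(8,21) are all subsets of size <= 8.
Count = C(21,0) + C(21,1) + C(21,2) + C(21,3) + C(21,4) + C(21,5) + C(21,6) + C(21,7) + C(21,8)
     = 1 + 21 + 210 + 1330 + 5985 + 20349 + 54264 + 116280 + 203490
     = 401930.

401930


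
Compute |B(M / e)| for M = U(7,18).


Contracting e from U(7,18) gives U(6,17).
Bases of U(6,17) = (17 choose 6) = 12376.

12376


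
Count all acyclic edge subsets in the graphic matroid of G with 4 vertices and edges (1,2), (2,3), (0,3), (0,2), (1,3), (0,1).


An independent set in a graphic matroid is an acyclic edge subset.
G has 4 vertices and 6 edges.
Enumerate all 2^6 = 64 subsets, checking for acyclicity.
Total independent sets = 38.

38


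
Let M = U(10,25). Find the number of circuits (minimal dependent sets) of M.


In U(10,25), circuits are the (11)-element subsets.
Any set of 11 elements is dependent, and removing any one element gives
an independent set of size 10, so it is a minimal dependent set.
Number of circuits = C(25,11) = 25! / (11! * 14!) = 4457400.

4457400


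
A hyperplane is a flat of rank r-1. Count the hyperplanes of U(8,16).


Hyperplanes of U(8,16) are flats of rank 7.
In a uniform matroid, these are exactly the (7)-element subsets.
Count = (16 choose 7) = 11440.

11440


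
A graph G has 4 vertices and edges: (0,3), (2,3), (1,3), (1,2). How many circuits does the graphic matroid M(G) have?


A circuit in a graphic matroid = edge set of a simple cycle.
G has 4 vertices and 4 edges.
Enumerating all minimal edge subsets forming cycles...
Total circuits found: 1.

1


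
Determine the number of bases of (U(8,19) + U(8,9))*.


(M1+M2)* = M1* + M2*.
M1* = U(11,19), bases: C(19,11) = 75582.
M2* = U(1,9), bases: C(9,1) = 9.
|B(M*)| = 75582 * 9 = 680238.

680238


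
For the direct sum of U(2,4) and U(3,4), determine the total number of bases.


Bases of a direct sum M1 + M2: |B| = |B(M1)| * |B(M2)|.
|B(U(2,4))| = C(4,2) = 6.
|B(U(3,4))| = C(4,3) = 4.
Total bases = 6 * 4 = 24.

24


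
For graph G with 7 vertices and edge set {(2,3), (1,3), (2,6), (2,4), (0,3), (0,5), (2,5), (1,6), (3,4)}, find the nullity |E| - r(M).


Cycle rank (nullity) = |E| - r(M) = |E| - (|V| - c).
|E| = 9, |V| = 7, c = 1.
Nullity = 9 - (7 - 1) = 9 - 6 = 3.

3


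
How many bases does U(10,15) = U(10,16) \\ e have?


Deleting e from U(10,16) gives U(10,15) since n > r.
Bases of U(10,15) = (15 choose 10) = 3003.

3003


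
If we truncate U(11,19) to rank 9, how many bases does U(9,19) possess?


Truncating U(11,19) to rank 9 gives U(9,19).
Bases of U(9,19) are all 9-element subsets of 19 elements.
Number of bases = C(19,9) = 92378.

92378


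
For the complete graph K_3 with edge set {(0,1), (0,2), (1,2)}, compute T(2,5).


T(K_3; x,y) = x^2 + x + y.
T(2,5) = 4 + 2 + 5 = 11.

11


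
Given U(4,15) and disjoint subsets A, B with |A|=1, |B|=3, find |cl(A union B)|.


|A union B| = 1 + 3 = 4 (disjoint).
In U(4,15), cl(S) = S if |S| < 4, else cl(S) = E.
Since 4 >= 4, cl(A union B) = E.
|cl(A union B)| = 15.

15


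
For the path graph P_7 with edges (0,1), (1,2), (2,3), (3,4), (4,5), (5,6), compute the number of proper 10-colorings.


P(P_7, k) = k * (k-1)^(6).
P(10) = 10 * 9^6 = 10 * 531441 = 5314410.

5314410


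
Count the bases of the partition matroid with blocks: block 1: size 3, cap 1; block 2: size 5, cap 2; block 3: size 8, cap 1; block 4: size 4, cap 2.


A basis picks exactly ci elements from block i.
Number of bases = product of C(|Si|, ci).
= C(3,1) * C(5,2) * C(8,1) * C(4,2)
= 3 * 10 * 8 * 6
= 1440.

1440


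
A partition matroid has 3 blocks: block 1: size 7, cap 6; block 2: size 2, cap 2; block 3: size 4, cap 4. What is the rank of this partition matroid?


Rank of a partition matroid = sum of min(|Si|, ci) for each block.
= min(7,6) + min(2,2) + min(4,4)
= 6 + 2 + 4
= 12.

12


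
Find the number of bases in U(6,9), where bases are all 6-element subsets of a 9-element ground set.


Bases of U(6,9) are all 6-element subsets of the 9-element ground set.
Number of bases = C(9,6).
(9 choose 6) = 84.

84


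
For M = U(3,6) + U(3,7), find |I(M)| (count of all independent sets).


For a direct sum, |I(M1+M2)| = |I(M1)| * |I(M2)|.
|I(U(3,6))| = sum C(6,k) for k=0..3 = 42.
|I(U(3,7))| = sum C(7,k) for k=0..3 = 64.
Total = 42 * 64 = 2688.

2688


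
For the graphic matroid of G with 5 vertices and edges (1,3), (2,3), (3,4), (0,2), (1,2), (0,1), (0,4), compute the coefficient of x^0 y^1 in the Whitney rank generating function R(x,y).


R(x,y) = sum over A in 2^E of x^(r(E)-r(A)) * y^(|A|-r(A)).
G has 5 vertices, 7 edges. r(E) = 4.
Enumerate all 2^7 = 128 subsets.
Count subsets with r(E)-r(A)=0 and |A|-r(A)=1: 20.

20


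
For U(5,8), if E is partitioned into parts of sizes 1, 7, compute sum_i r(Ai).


r(Ai) = min(|Ai|, 5) for each part.
Sum = min(1,5) + min(7,5)
    = 1 + 5
    = 6.

6


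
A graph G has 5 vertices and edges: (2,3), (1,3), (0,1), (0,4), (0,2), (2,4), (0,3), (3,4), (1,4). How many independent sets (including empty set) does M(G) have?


An independent set in a graphic matroid is an acyclic edge subset.
G has 5 vertices and 9 edges.
Enumerate all 2^9 = 512 subsets, checking for acyclicity.
Total independent sets = 198.

198


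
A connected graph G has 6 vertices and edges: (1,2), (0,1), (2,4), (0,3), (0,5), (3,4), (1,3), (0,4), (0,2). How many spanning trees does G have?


By Kirchhoff's matrix tree theorem, the number of spanning trees equals
the determinant of any cofactor of the Laplacian matrix L.
G has 6 vertices and 9 edges.
Computing the (5 x 5) cofactor determinant gives 45.

45


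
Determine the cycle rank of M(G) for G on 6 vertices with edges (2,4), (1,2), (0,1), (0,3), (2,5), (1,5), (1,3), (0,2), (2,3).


Cycle rank (nullity) = |E| - r(M) = |E| - (|V| - c).
|E| = 9, |V| = 6, c = 1.
Nullity = 9 - (6 - 1) = 9 - 5 = 4.

4


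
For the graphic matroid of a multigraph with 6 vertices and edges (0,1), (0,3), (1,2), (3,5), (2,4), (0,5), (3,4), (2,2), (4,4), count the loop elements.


In a graphic matroid, a loop is a self-loop edge (u,u) with rank 0.
Examining all 9 edges for self-loops...
Self-loops found: (2,2), (4,4)
Number of loops = 2.

2


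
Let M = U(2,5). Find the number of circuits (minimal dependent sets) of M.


In U(2,5), circuits are the (3)-element subsets.
Any set of 3 elements is dependent, and removing any one element gives
an independent set of size 2, so it is a minimal dependent set.
Number of circuits = C(5,3) = 5! / (3! * 2!) = 10.

10


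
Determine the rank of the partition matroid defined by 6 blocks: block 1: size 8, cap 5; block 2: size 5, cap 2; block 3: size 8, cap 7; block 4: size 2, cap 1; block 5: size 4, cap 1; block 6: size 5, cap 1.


Rank of a partition matroid = sum of min(|Si|, ci) for each block.
= min(8,5) + min(5,2) + min(8,7) + min(2,1) + min(4,1) + min(5,1)
= 5 + 2 + 7 + 1 + 1 + 1
= 17.

17


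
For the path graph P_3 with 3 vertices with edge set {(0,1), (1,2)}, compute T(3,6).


A path on 3 vertices is a tree with 2 edges.
T(x,y) = x^(2) for any tree.
T(3,6) = 3^2 = 9.

9


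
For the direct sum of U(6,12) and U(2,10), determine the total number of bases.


Bases of a direct sum M1 + M2: |B| = |B(M1)| * |B(M2)|.
|B(U(6,12))| = C(12,6) = 924.
|B(U(2,10))| = C(10,2) = 45.
Total bases = 924 * 45 = 41580.

41580


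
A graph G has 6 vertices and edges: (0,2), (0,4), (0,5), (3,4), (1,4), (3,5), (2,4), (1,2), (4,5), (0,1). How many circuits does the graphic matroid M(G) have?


A circuit in a graphic matroid = edge set of a simple cycle.
G has 6 vertices and 10 edges.
Enumerating all minimal edge subsets forming cycles...
Total circuits found: 18.

18


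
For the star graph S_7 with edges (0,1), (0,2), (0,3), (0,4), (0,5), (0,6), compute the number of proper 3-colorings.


P(tree, k) = k * (k-1)^(6) for any tree on 7 vertices.
P(3) = 3 * 2^6 = 3 * 64 = 192.

192


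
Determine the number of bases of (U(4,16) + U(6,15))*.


(M1+M2)* = M1* + M2*.
M1* = U(12,16), bases: C(16,12) = 1820.
M2* = U(9,15), bases: C(15,9) = 5005.
|B(M*)| = 1820 * 5005 = 9109100.

9109100


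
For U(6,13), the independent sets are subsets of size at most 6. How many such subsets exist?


Independent sets of U(6,13) are all subsets of size <= 6.
Count = (13 choose 0) + (13 choose 1) + (13 choose 2) + (13 choose 3) + (13 choose 4) + (13 choose 5) + (13 choose 6)
     = 1 + 13 + 78 + 286 + 715 + 1287 + 1716
     = 4096.

4096


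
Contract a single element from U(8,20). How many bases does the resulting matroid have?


Contracting e from U(8,20) gives U(7,19).
Bases of U(7,19) = C(19,7) = 19! / (7! * 12!) = 50388.

50388


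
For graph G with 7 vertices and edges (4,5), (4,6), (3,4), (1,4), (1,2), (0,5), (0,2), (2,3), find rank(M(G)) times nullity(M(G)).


r(M) = |V| - c = 7 - 1 = 6.
nullity = |E| - r(M) = 8 - 6 = 2.
Product = 6 * 2 = 12.

12


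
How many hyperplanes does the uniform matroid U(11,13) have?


Hyperplanes of U(11,13) are flats of rank 10.
In a uniform matroid, these are exactly the (10)-element subsets.
Count = C(13,10) = 286.

286


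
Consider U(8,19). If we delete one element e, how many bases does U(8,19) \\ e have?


Deleting e from U(8,19) gives U(8,18) since n > r.
Bases of U(8,18) = C(18,8) = 18! / (8! * 10!) = 43758.

43758


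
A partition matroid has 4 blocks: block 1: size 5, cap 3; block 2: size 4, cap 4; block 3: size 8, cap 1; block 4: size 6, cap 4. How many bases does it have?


A basis picks exactly ci elements from block i.
Number of bases = product of C(|Si|, ci).
= C(5,3) * C(4,4) * C(8,1) * C(6,4)
= 10 * 1 * 8 * 15
= 1200.

1200


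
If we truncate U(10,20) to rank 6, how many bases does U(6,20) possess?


Truncating U(10,20) to rank 6 gives U(6,20).
Bases of U(6,20) are all 6-element subsets of 20 elements.
Number of bases = C(20,6) = 20! / (6! * 14!) = 38760.

38760


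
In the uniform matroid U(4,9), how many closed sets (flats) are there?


Flats of U(4,9): every subset of size < 4 is a flat, plus E itself.
Count = C(9,0) + C(9,1) + C(9,2) + C(9,3) + 1
     = 1 + 9 + 36 + 84 + 1
     = 131.

131


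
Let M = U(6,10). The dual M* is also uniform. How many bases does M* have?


The dual of U(r,n) is U(n-r, n) = U(4,10).
Bases of U(4,10) are all (4)-element subsets.
|B(M*)| = C(10,4) = 10! / (4! * 6!) = 210.

210


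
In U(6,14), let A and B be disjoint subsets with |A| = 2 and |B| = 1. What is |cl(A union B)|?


|A union B| = 2 + 1 = 3 (disjoint).
In U(6,14), cl(S) = S if |S| < 6, else cl(S) = E.
Since 3 < 6, cl(A union B) = A union B.
|cl(A union B)| = 3.

3


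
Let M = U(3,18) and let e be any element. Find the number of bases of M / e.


Contracting e from U(3,18) gives U(2,17).
Bases of U(2,17) = (17 choose 2) = 136.

136


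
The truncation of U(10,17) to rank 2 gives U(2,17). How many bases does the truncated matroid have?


Truncating U(10,17) to rank 2 gives U(2,17).
Bases of U(2,17) are all 2-element subsets of 17 elements.
Number of bases = (17 choose 2) = 136.

136


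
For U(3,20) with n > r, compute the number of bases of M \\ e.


Deleting e from U(3,20) gives U(3,19) since n > r.
Bases of U(3,19) = C(19,3) = 19! / (3! * 16!) = 969.

969


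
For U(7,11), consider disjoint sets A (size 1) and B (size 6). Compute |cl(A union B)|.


|A union B| = 1 + 6 = 7 (disjoint).
In U(7,11), cl(S) = S if |S| < 7, else cl(S) = E.
Since 7 >= 7, cl(A union B) = E.
|cl(A union B)| = 11.

11


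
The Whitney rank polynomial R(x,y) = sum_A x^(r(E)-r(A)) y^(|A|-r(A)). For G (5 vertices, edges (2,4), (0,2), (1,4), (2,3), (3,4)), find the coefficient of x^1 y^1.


R(x,y) = sum over A in 2^E of x^(r(E)-r(A)) * y^(|A|-r(A)).
G has 5 vertices, 5 edges. r(E) = 4.
Enumerate all 2^5 = 32 subsets.
Count subsets with r(E)-r(A)=1 and |A|-r(A)=1: 2.

2


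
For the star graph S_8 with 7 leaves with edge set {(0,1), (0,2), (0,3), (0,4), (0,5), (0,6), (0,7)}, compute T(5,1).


A star on 8 vertices is a tree with 7 edges.
T(x,y) = x^(7) for any tree.
T(5,1) = 5^7 = 78125.

78125


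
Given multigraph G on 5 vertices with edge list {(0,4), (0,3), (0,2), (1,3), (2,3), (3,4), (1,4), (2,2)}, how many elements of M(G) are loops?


In a graphic matroid, a loop is a self-loop edge (u,u) with rank 0.
Examining all 8 edges for self-loops...
Self-loops found: (2,2)
Number of loops = 1.

1


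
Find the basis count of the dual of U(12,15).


The dual of U(r,n) is U(n-r, n) = U(3,15).
Bases of U(3,15) are all (3)-element subsets.
|B(M*)| = (15 choose 3) = 455.

455


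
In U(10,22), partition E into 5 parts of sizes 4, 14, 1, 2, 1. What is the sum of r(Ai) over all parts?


r(Ai) = min(|Ai|, 10) for each part.
Sum = min(4,10) + min(14,10) + min(1,10) + min(2,10) + min(1,10)
    = 4 + 10 + 1 + 2 + 1
    = 18.

18


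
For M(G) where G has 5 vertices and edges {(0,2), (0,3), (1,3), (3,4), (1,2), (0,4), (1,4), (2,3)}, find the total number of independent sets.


An independent set in a graphic matroid is an acyclic edge subset.
G has 5 vertices and 8 edges.
Enumerate all 2^8 = 256 subsets, checking for acyclicity.
Total independent sets = 134.

134


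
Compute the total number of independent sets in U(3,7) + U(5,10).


For a direct sum, |I(M1+M2)| = |I(M1)| * |I(M2)|.
|I(U(3,7))| = sum C(7,k) for k=0..3 = 64.
|I(U(5,10))| = sum C(10,k) for k=0..5 = 638.
Total = 64 * 638 = 40832.

40832


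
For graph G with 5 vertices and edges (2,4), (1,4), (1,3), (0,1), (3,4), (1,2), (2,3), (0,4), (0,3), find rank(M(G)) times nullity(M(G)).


r(M) = |V| - c = 5 - 1 = 4.
nullity = |E| - r(M) = 9 - 4 = 5.
Product = 4 * 5 = 20.

20


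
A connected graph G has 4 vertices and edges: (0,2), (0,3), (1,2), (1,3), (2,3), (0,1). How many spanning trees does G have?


By Kirchhoff's matrix tree theorem, the number of spanning trees equals
the determinant of any cofactor of the Laplacian matrix L.
G has 4 vertices and 6 edges.
Computing the (3 x 3) cofactor determinant gives 16.

16


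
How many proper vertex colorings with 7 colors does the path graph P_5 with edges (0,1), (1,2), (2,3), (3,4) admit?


P(P_5, k) = k * (k-1)^(4).
P(7) = 7 * 6^4 = 7 * 1296 = 9072.

9072


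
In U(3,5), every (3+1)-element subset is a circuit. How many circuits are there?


In U(3,5), circuits are the (4)-element subsets.
Any set of 4 elements is dependent, and removing any one element gives
an independent set of size 3, so it is a minimal dependent set.
Number of circuits = C(5,4) = (5 * 4 * 3 * 2) / (1 * 2 * 3 * 4) = 5.

5


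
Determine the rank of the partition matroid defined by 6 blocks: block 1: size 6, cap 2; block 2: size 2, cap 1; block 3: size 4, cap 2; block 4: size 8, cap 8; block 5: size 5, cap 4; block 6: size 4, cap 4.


Rank of a partition matroid = sum of min(|Si|, ci) for each block.
= min(6,2) + min(2,1) + min(4,2) + min(8,8) + min(5,4) + min(4,4)
= 2 + 1 + 2 + 8 + 4 + 4
= 21.

21


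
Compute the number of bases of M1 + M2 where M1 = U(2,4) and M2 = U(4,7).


Bases of a direct sum M1 + M2: |B| = |B(M1)| * |B(M2)|.
|B(U(2,4))| = C(4,2) = 6.
|B(U(4,7))| = C(7,4) = 35.
Total bases = 6 * 35 = 210.

210


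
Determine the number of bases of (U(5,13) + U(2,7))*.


(M1+M2)* = M1* + M2*.
M1* = U(8,13), bases: C(13,8) = 1287.
M2* = U(5,7), bases: C(7,5) = 21.
|B(M*)| = 1287 * 21 = 27027.

27027


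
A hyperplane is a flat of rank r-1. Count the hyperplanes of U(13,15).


Hyperplanes of U(13,15) are flats of rank 12.
In a uniform matroid, these are exactly the (12)-element subsets.
Count = C(15,12) = 15! / (12! * 3!) = 455.

455


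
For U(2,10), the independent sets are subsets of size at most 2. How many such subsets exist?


Independent sets of U(2,10) are all subsets of size <= 2.
Count = C(10,0) + C(10,1) + C(10,2)
     = 1 + 10 + 45
     = 56.

56


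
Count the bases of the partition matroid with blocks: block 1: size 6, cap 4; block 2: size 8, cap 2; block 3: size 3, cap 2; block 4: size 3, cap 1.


A basis picks exactly ci elements from block i.
Number of bases = product of C(|Si|, ci).
= C(6,4) * C(8,2) * C(3,2) * C(3,1)
= 15 * 28 * 3 * 3
= 3780.

3780


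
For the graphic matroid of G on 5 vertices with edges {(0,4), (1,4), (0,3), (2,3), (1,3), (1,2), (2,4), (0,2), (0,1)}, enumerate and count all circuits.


A circuit in a graphic matroid = edge set of a simple cycle.
G has 5 vertices and 9 edges.
Enumerating all minimal edge subsets forming cycles...
Total circuits found: 22.

22


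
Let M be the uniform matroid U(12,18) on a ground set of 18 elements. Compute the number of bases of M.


Bases of U(12,18) are all 12-element subsets of the 18-element ground set.
Number of bases = C(18,12).
C(18,12) = 18! / (12! * 6!) = 18564.

18564


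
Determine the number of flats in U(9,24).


Flats of U(9,24): every subset of size < 9 is a flat, plus E itself.
Count = C(24,0) + C(24,1) + C(24,2) + C(24,3) + C(24,4) + C(24,5) + C(24,6) + C(24,7) + C(24,8) + 1
     = 1 + 24 + 276 + 2024 + 10626 + 42504 + 134596 + 346104 + 735471 + 1
     = 1271627.

1271627


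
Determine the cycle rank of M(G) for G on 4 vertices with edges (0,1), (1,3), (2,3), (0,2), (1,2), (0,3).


Cycle rank (nullity) = |E| - r(M) = |E| - (|V| - c).
|E| = 6, |V| = 4, c = 1.
Nullity = 6 - (4 - 1) = 6 - 3 = 3.

3


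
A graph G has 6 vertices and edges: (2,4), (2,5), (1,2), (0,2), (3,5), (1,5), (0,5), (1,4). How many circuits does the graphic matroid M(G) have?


A circuit in a graphic matroid = edge set of a simple cycle.
G has 6 vertices and 8 edges.
Enumerating all minimal edge subsets forming cycles...
Total circuits found: 6.

6


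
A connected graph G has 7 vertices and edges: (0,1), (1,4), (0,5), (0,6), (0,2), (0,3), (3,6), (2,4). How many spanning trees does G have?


By Kirchhoff's matrix tree theorem, the number of spanning trees equals
the determinant of any cofactor of the Laplacian matrix L.
G has 7 vertices and 8 edges.
Computing the (6 x 6) cofactor determinant gives 12.

12


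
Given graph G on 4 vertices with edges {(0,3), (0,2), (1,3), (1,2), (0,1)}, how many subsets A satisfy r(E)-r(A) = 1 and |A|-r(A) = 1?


R(x,y) = sum over A in 2^E of x^(r(E)-r(A)) * y^(|A|-r(A)).
G has 4 vertices, 5 edges. r(E) = 3.
Enumerate all 2^5 = 32 subsets.
Count subsets with r(E)-r(A)=1 and |A|-r(A)=1: 2.

2


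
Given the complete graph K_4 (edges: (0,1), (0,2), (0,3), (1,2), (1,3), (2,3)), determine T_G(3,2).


T(K_4; x,y) = x^3 + 3x^2 + 4xy + 2x + y^3 + 3y^2 + 2y.
Substituting x=3, y=2:
= 27 + 27 + 24 + 6 + 8 + 12 + 4
= 108.

108


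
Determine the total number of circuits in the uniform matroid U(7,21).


In U(7,21), circuits are the (8)-element subsets.
Any set of 8 elements is dependent, and removing any one element gives
an independent set of size 7, so it is a minimal dependent set.
Number of circuits = C(21,8) = 21! / (8! * 13!) = 203490.

203490


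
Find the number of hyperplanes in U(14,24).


Hyperplanes of U(14,24) are flats of rank 13.
In a uniform matroid, these are exactly the (13)-element subsets.
Count = (24 choose 13) = 2496144.

2496144


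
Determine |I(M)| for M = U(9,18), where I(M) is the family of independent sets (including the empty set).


Independent sets of U(9,18) are all subsets of size <= 9.
Count = C(18,0) + C(18,1) + C(18,2) + C(18,3) + C(18,4) + C(18,5) + C(18,6) + C(18,7) + C(18,8) + C(18,9)
     = 1 + 18 + 153 + 816 + 3060 + 8568 + 18564 + 31824 + 43758 + 48620
     = 155382.

155382


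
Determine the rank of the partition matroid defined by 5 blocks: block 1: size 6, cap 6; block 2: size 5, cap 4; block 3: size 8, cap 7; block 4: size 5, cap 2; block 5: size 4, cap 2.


Rank of a partition matroid = sum of min(|Si|, ci) for each block.
= min(6,6) + min(5,4) + min(8,7) + min(5,2) + min(4,2)
= 6 + 4 + 7 + 2 + 2
= 21.

21


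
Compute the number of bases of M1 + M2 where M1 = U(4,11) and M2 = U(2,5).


Bases of a direct sum M1 + M2: |B| = |B(M1)| * |B(M2)|.
|B(U(4,11))| = C(11,4) = 330.
|B(U(2,5))| = C(5,2) = 10.
Total bases = 330 * 10 = 3300.

3300


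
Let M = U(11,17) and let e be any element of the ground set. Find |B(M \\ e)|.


Deleting e from U(11,17) gives U(11,16) since n > r.
Bases of U(11,16) = C(16,11) = 16! / (11! * 5!) = 4368.

4368


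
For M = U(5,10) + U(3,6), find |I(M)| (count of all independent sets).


For a direct sum, |I(M1+M2)| = |I(M1)| * |I(M2)|.
|I(U(5,10))| = sum C(10,k) for k=0..5 = 638.
|I(U(3,6))| = sum C(6,k) for k=0..3 = 42.
Total = 638 * 42 = 26796.

26796


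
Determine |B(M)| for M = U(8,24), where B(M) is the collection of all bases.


Bases of U(8,24) are all 8-element subsets of the 24-element ground set.
Number of bases = C(24,8).
C(24,8) = 24! / (8! * 16!) = 735471.

735471
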